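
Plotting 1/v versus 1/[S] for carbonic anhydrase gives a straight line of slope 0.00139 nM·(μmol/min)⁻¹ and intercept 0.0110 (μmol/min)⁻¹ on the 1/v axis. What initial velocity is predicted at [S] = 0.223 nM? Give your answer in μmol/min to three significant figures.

The y-intercept is 1/Vmax, so Vmax = 1/0.0110 = 90.9 μmol/min.
The slope is Km/Vmax, so Km = 0.00139 × 90.9 = 0.126 nM.
Then v = 90.9 × 0.223/(0.126 + 0.223) = 58.0 μmol/min.

58.0 μmol/min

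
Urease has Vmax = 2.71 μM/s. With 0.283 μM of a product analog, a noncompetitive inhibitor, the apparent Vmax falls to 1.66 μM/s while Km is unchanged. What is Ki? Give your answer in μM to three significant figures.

0.447 μM

Noncompetitive: Vmax,app = Vmax/α with α = 1 + [I]/Ki.
α = Vmax/Vmax,app = 2.71/1.66 = 1.633.
Ki = [I]/(α − 1) = 0.283/0.6325 = 0.447 μM.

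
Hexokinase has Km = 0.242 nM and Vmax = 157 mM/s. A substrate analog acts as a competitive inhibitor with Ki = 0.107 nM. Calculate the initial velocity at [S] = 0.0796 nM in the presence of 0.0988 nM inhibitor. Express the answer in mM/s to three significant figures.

α = 1 + [I]/Ki = 1 + 0.0988/0.107 = 1.923.
For a competitive inhibitor, Vmax is unchanged and the apparent Km becomes α·Km: Km,app = 0.465 nM, Vmax,app = 157 mM/s.
v = Vmax,app·[S]/(Km,app + [S]) = 157 × 0.0796/(0.465 + 0.0796) = 22.9 mM/s.

22.9 mM/s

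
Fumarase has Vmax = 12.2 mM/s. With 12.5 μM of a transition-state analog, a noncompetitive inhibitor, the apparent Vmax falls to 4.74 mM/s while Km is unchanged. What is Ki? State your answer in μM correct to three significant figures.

7.94 μM

Noncompetitive: Vmax,app = Vmax/α with α = 1 + [I]/Ki.
α = Vmax/Vmax,app = 12.2/4.74 = 2.574.
Since α = 1 + [I]/Ki, [I]/Ki = 2.574 − 1 = 1.574 and Ki = 12.5/1.574 = 7.94 μM.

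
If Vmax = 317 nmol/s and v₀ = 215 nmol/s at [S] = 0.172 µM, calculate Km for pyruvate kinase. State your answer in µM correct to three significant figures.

From v = Vmax[S]/(Km+[S]), Km = [S](Vmax − v)/v.
Km = 0.172 × (317 − 215) / 215 = 17.54/215 = 0.0816 µM.

0.0816 µM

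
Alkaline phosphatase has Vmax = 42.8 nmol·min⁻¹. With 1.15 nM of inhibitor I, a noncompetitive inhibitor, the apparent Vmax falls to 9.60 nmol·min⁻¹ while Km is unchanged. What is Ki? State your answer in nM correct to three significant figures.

0.333 nM

Noncompetitive: Vmax,app = Vmax/α with α = 1 + [I]/Ki.
α = Vmax/Vmax,app = 42.8/9.60 = 4.458.
Ki = [I]/(α − 1) = 1.15/3.458 = 0.333 nM.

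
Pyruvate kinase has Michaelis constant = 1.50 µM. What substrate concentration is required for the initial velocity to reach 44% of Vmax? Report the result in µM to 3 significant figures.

1.18 µM

v/Vmax = [S]/(Km+[S]) = 0.44, so [S] = Km·0.44/(1 − 0.44) = 1.50 × 0.7857.
[S] = 1.18 µM.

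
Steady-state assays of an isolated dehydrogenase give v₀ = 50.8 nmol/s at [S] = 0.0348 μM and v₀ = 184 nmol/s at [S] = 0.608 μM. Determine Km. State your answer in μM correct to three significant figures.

In reciprocal form, 1/v = (Km/Vmax)·(1/[S]) + 1/Vmax. The two points give (1/[S], 1/v) = (28.74, 0.01969) and (1.645, 0.005435).
Slope = (0.01969 − 0.005435)/(28.74 − 1.645) = 0.0005260; intercept = 0.01969 − 0.0005260×28.74 = 0.004570.
Vmax = 1/intercept = 219 nmol/s; Km = slope × Vmax = 0.0005260 × 219 = 0.115 μM.

0.115 μM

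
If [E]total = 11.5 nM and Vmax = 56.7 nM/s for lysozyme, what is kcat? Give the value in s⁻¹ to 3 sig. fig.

4.93 s⁻¹

kcat = Vmax/[E]total = 56.7 nM/s / 11.5 nM = 4.93 s⁻¹.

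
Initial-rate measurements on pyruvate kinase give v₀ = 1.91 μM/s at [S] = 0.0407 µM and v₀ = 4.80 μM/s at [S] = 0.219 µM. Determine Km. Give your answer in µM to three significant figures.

0.116 µM

In reciprocal form, 1/v = (Km/Vmax)·(1/[S]) + 1/Vmax. The two points give (1/[S], 1/v) = (24.57, 0.5236) and (4.566, 0.2083).
Slope = (0.5236 − 0.2083)/(24.57 − 4.566) = 0.01576; intercept = 0.5236 − 0.01576×24.57 = 0.1364.
Vmax = 1/intercept = 7.33 μM/s; Km = slope × Vmax = 0.01576 × 7.33 = 0.116 µM.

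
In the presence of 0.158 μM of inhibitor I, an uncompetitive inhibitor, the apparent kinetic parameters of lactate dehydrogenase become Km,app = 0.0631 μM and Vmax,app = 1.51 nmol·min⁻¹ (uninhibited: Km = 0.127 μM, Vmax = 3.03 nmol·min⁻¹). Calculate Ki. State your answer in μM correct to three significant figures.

Uncompetitive: Vmax,app = Vmax/α (and Km,app = Km/α) with α = 1 + [I]/Ki.
α = Vmax/Vmax,app = 3.03/1.51 = 2.007.
Since α = 1 + [I]/Ki, [I]/Ki = 2.007 − 1 = 1.007 and Ki = 0.158/1.007 = 0.157 μM.

0.157 μM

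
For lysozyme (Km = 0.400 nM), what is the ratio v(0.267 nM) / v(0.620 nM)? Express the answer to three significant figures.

Since Vmax cancels, v₂/v₁ = [S]₂(Km+[S]₁) / [S]₁(Km+[S]₂).
= 0.267×(0.400+0.620) / (0.620×(0.400+0.267)) = 0.2723/0.4135 = 0.659.

0.659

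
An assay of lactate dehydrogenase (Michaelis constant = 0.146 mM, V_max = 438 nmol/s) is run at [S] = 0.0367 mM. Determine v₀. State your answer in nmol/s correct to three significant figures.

88.0 nmol/s

v = Vmax·[S]/(Km + [S]) = 438 × 0.0367 / (0.146 + 0.0367)
  = 16.07 / 0.1827 = 88.0 nmol/s.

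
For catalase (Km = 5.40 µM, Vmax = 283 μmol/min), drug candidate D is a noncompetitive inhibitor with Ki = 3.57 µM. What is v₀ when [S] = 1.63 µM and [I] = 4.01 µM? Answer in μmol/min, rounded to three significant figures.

30.9 μmol/min

α = 1 + [I]/Ki = 1 + 4.01/3.57 = 2.123.
For a noncompetitive inhibitor, Vmax is reduced to Vmax/α while Km is unchanged: Km,app = 5.40 µM, Vmax,app = 133 μmol/min.
v = Vmax,app·[S]/(Km,app + [S]) = 133 × 1.63/(5.40 + 1.63) = 30.9 μmol/min.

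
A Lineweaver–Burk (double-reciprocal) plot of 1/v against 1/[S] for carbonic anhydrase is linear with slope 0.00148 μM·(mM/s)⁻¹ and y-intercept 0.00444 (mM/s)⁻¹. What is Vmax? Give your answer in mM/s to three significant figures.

225 mM/s

The y-intercept of a Lineweaver–Burk plot equals 1/Vmax, so Vmax = 1/0.00444 = 225 mM/s.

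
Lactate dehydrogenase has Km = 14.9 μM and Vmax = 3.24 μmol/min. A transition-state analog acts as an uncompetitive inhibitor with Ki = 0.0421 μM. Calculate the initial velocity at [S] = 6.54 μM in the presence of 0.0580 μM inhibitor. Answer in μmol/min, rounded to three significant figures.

0.696 μmol/min

α = 1 + [I]/Ki = 1 + 0.0580/0.0421 = 2.378.
For an uncompetitive inhibitor, both parameters are divided by α, giving Vmax/α and Km/α: Km,app = 6.27 μM, Vmax,app = 1.36 μmol/min.
v = Vmax,app·[S]/(Km,app + [S]) = 1.36 × 6.54/(6.27 + 6.54) = 0.696 μmol/min.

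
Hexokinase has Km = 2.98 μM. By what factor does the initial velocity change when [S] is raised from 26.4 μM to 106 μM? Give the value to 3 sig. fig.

1.08

Since Vmax cancels, v₂/v₁ = [S]₂(Km+[S]₁) / [S]₁(Km+[S]₂).
= 106×(2.98+26.4) / (26.4×(2.98+106)) = 3114/2877 = 1.08.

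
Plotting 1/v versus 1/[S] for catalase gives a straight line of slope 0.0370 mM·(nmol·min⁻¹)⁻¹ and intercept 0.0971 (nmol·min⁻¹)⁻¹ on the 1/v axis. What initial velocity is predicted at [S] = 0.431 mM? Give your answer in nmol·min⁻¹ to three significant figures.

The y-intercept is 1/Vmax, so Vmax = 1/0.0971 = 10.3 nmol·min⁻¹.
The slope is Km/Vmax, so Km = 0.0370 × 10.3 = 0.381 mM.
Then v = 10.3 × 0.431/(0.381 + 0.431) = 5.47 nmol·min⁻¹.

5.47 nmol·min⁻¹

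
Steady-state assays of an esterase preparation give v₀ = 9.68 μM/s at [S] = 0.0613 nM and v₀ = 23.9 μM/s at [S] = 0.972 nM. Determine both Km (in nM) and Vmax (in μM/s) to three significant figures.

In reciprocal form, 1/v = (Km/Vmax)·(1/[S]) + 1/Vmax. The two points give (1/[S], 1/v) = (16.31, 0.1033) and (1.029, 0.04184).
Slope = (0.1033 − 0.04184)/(16.31 − 1.029) = 0.004021; intercept = 0.1033 − 0.004021×16.31 = 0.03770.
Vmax = 1/intercept = 26.5 μM/s; Km = slope × Vmax = 0.004021 × 26.5 = 0.107 nM.

Km = 0.107 nM; Vmax = 26.5 μM/s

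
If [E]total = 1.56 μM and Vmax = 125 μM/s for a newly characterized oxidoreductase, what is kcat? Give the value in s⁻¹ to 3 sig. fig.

80.1 s⁻¹

kcat = Vmax/[E]total = 125 μM/s / 1.56 μM = 80.1 s⁻¹.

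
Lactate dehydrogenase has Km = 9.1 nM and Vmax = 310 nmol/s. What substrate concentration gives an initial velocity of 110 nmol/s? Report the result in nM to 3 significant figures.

The required fractional saturation is v/Vmax = 110/310 = 0.3548.
Then [S]/(Km+[S]) = 0.3548 ⇒ [S] = 9.1 × 0.3548/(1 − 0.3548) = 5.00 nM.

5.00 nM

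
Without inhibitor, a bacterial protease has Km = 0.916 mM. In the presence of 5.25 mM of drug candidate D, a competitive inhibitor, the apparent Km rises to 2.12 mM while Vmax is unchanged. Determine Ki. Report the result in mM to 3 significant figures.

Competitive: Km,app = α·Km with α = 1 + [I]/Ki.
α = Km,app/Km = 2.12/0.916 = 2.314.
Ki = [I]/(α − 1) = 5.25/1.314 = 3.99 mM.

3.99 mM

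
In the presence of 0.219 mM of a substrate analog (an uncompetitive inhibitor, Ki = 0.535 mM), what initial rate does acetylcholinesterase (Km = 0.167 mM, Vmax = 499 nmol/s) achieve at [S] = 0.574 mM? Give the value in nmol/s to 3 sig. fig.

293 nmol/s

With α = 1 + [I]/Ki = 1 + 0.219/0.535 = 1.409, the uncompetitive rate law is v = (Vmax/α)·[S] / (Km/α + [S]).
v = (499/1.409)×0.574 / (0.167/1.409 + 0.574) = 203.2/0.6925 = 293 nmol/s.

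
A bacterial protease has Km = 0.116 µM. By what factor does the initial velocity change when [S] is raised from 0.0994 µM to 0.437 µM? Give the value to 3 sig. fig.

1.71

Since Vmax cancels, v₂/v₁ = [S]₂(Km+[S]₁) / [S]₁(Km+[S]₂).
= 0.437×(0.116+0.0994) / (0.0994×(0.116+0.437)) = 0.09413/0.05497 = 1.71.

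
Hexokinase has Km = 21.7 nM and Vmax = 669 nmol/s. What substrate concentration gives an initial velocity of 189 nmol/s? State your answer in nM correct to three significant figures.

8.54 nM

Rearranging v = Vmax[S]/(Km+[S]) gives [S] = Km·v/(Vmax − v).
[S] = 21.7 × 189 / (669 − 189) = 4101/480.0 = 8.54 nM.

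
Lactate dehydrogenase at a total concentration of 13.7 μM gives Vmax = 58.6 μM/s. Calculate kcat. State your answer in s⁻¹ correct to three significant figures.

4.28 s⁻¹

kcat = Vmax/[E]total = 58.6 μM/s / 13.7 μM = 4.28 s⁻¹.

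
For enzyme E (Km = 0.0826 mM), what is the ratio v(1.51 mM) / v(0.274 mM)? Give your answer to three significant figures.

1.23

Since Vmax cancels, v₂/v₁ = [S]₂(Km+[S]₁) / [S]₁(Km+[S]₂).
= 1.51×(0.0826+0.274) / (0.274×(0.0826+1.51)) = 0.5385/0.4364 = 1.23.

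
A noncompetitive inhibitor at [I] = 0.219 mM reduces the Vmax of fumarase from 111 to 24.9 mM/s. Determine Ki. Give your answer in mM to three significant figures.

Noncompetitive: Vmax,app = Vmax/α with α = 1 + [I]/Ki.
α = Vmax/Vmax,app = 111/24.9 = 4.458.
Ki = [I]/(α − 1) = 0.219/3.458 = 0.0633 mM.

0.0633 mM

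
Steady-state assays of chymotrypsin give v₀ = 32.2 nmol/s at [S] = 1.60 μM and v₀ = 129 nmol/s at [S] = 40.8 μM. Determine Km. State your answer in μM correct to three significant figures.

In reciprocal form, 1/v = (Km/Vmax)·(1/[S]) + 1/Vmax. The two points give (1/[S], 1/v) = (0.6250, 0.03106) and (0.02451, 0.007752).
Slope = (0.03106 − 0.007752)/(0.6250 − 0.02451) = 0.03881; intercept = 0.03106 − 0.03881×0.6250 = 0.006801.
Vmax = 1/intercept = 147 nmol/s; Km = slope × Vmax = 0.03881 × 147 = 5.71 μM.

5.71 μM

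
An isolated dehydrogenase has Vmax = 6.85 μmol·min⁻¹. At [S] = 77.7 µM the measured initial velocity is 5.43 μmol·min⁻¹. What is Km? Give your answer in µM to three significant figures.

20.3 µM

v/Vmax = 5.43/6.85 = 0.7927 = [S]/(Km+[S]).
So Km + [S] = [S]/0.7927 = 98.02 µM, giving Km = 98.02 − 77.7 = 20.3 µM.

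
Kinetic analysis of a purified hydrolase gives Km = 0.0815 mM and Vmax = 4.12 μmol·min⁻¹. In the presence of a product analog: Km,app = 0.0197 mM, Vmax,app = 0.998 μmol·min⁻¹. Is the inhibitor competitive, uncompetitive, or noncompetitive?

uncompetitive

Both Km and Vmax decrease by the same factor (~4.13-fold) — characteristic of uncompetitive inhibition.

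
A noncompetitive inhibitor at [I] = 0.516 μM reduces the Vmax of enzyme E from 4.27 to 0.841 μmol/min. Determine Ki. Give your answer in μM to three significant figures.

0.127 μM

Noncompetitive: Vmax,app = Vmax/α with α = 1 + [I]/Ki.
α = Vmax/Vmax,app = 4.27/0.841 = 5.077.
Since α = 1 + [I]/Ki, [I]/Ki = 5.077 − 1 = 4.077 and Ki = 0.516/4.077 = 0.127 μM.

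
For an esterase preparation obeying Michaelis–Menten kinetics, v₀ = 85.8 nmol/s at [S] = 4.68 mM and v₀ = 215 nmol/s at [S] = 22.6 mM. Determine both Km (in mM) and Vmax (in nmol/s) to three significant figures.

From v = Vmax[S]/(Km+[S]), each point gives Vmax = v(Km+[S])/[S].
Equating: 85.8(Km+4.68)/4.68 = 215(Km+22.6)/22.6.
18.33·Km + 85.8 = 9.513·Km + 215, so (18.33 − 9.513)·Km = 215 − 85.8.
Km = 129.2/8.820 = 14.6 mM; then Vmax = 85.8(14.6+4.68)/4.68 = 354 nmol/s.

Km = 14.6 mM; Vmax = 354 nmol/s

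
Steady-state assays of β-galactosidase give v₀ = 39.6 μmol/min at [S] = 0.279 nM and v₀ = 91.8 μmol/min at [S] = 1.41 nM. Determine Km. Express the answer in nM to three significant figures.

0.679 nM

From v = Vmax[S]/(Km+[S]), each point gives Vmax = v(Km+[S])/[S].
Equating: 39.6(Km+0.279)/0.279 = 91.8(Km+1.41)/1.41.
141.9·Km + 39.6 = 65.11·Km + 91.8, so (141.9 − 65.11)·Km = 91.8 − 39.6.
Km = 52.20/76.83 = 0.679 nM; then Vmax = 39.6(0.679+0.279)/0.279 = 136 μmol/min.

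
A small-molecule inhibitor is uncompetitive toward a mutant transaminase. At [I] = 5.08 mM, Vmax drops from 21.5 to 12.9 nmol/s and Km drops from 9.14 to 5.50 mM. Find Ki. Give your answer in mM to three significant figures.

Uncompetitive: Vmax,app = Vmax/α (and Km,app = Km/α) with α = 1 + [I]/Ki.
α = Vmax/Vmax,app = 21.5/12.9 = 1.667.
Since α = 1 + [I]/Ki, [I]/Ki = 1.667 − 1 = 0.6667 and Ki = 5.08/0.6667 = 7.62 mM.

7.62 mM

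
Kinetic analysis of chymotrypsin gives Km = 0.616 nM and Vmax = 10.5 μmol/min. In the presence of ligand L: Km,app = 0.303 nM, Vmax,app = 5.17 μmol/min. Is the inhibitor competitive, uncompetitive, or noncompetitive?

uncompetitive

Both Km and Vmax decrease by the same factor (~2.03-fold) — characteristic of uncompetitive inhibition.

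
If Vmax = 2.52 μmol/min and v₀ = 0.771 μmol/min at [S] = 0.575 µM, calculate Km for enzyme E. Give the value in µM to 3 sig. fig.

From v = Vmax[S]/(Km+[S]), Km = [S](Vmax − v)/v.
Km = 0.575 × (2.52 − 0.771) / 0.771 = 1.006/0.771 = 1.30 µM.

1.30 µM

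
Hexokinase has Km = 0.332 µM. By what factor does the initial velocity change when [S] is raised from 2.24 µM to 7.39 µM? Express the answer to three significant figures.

Since Vmax cancels, v₂/v₁ = [S]₂(Km+[S]₁) / [S]₁(Km+[S]₂).
= 7.39×(0.332+2.24) / (2.24×(0.332+7.39)) = 19.01/17.30 = 1.10.

1.10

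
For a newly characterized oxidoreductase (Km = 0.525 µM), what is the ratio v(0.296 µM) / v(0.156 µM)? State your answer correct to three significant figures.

The fractional saturations are [S]/(Km+[S]) = 0.156/0.6810 = 0.2291 and 0.296/0.8210 = 0.3605.
v₂/v₁ is just their ratio: 0.3605/0.2291 = 1.57.

1.57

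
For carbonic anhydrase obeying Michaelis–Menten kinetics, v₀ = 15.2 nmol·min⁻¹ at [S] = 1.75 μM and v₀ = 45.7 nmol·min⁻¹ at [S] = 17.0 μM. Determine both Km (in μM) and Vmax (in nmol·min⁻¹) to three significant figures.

In reciprocal form, 1/v = (Km/Vmax)·(1/[S]) + 1/Vmax. The two points give (1/[S], 1/v) = (0.5714, 0.06579) and (0.05882, 0.02188).
Slope = (0.06579 − 0.02188)/(0.5714 − 0.05882) = 0.08566; intercept = 0.06579 − 0.08566×0.5714 = 0.01684.
Vmax = 1/intercept = 59.4 nmol·min⁻¹; Km = slope × Vmax = 0.08566 × 59.4 = 5.09 μM.

Km = 5.09 μM; Vmax = 59.4 nmol·min⁻¹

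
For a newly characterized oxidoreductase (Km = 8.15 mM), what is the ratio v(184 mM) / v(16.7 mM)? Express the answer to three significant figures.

Since Vmax cancels, v₂/v₁ = [S]₂(Km+[S]₁) / [S]₁(Km+[S]₂).
= 184×(8.15+16.7) / (16.7×(8.15+184)) = 4572/3209 = 1.42.

1.42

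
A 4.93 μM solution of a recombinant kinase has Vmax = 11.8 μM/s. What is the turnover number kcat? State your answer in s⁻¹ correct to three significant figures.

kcat = Vmax/[E]total = 11.8 μM/s / 4.93 μM = 2.39 s⁻¹.

2.39 s⁻¹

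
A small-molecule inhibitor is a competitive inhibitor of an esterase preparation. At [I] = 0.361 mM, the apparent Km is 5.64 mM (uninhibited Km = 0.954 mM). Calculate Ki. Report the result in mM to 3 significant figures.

0.0735 mM

Competitive: Km,app = α·Km with α = 1 + [I]/Ki.
α = Km,app/Km = 5.64/0.954 = 5.912.
Since α = 1 + [I]/Ki, [I]/Ki = 5.912 − 1 = 4.912 and Ki = 0.361/4.912 = 0.0735 mM.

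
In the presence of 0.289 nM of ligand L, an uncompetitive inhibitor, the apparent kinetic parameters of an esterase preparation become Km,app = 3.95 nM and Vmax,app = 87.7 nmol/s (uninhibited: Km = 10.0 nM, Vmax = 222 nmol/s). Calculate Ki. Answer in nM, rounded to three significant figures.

0.189 nM

Uncompetitive: Vmax,app = Vmax/α (and Km,app = Km/α) with α = 1 + [I]/Ki.
α = Vmax/Vmax,app = 222/87.7 = 2.531.
Since α = 1 + [I]/Ki, [I]/Ki = 2.531 − 1 = 1.531 and Ki = 0.289/1.531 = 0.189 nM.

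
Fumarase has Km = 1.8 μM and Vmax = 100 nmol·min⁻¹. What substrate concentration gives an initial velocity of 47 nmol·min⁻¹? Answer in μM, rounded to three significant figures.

1.60 μM

The required fractional saturation is v/Vmax = 47/100 = 0.4700.
Then [S]/(Km+[S]) = 0.4700 ⇒ [S] = 1.8 × 0.4700/(1 − 0.4700) = 1.60 μM.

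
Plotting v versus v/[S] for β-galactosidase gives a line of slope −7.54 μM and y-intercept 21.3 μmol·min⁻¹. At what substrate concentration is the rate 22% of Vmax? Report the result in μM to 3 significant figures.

The Eadie–Hofstee slope gives Km = 7.54 μM (slope = −Km).
v/Vmax = [S]/(Km+[S]) = 0.22 ⇒ [S] = Km·0.22/(1−0.22) = 7.54 × 0.2821 = 2.13 μM.

2.13 μM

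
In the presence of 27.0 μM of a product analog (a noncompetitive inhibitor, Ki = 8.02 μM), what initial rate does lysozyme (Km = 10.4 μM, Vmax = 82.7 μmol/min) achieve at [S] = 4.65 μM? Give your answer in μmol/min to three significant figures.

5.85 μmol/min

α = 1 + [I]/Ki = 1 + 27.0/8.02 = 4.367.
For a noncompetitive inhibitor, Vmax is reduced to Vmax/α while Km is unchanged: Km,app = 10.4 μM, Vmax,app = 18.9 μmol/min.
v = Vmax,app·[S]/(Km,app + [S]) = 18.9 × 4.65/(10.4 + 4.65) = 5.85 μmol/min.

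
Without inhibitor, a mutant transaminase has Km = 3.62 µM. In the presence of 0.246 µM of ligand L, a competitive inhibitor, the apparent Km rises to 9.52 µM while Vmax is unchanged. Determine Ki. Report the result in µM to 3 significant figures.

Competitive: Km,app = α·Km with α = 1 + [I]/Ki.
α = Km,app/Km = 9.52/3.62 = 2.630.
Ki = [I]/(α − 1) = 0.246/1.630 = 0.151 µM.

0.151 µM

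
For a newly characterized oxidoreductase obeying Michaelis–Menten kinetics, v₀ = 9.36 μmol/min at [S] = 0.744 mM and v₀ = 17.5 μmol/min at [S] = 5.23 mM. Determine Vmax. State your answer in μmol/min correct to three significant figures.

In reciprocal form, 1/v = (Km/Vmax)·(1/[S]) + 1/Vmax. The two points give (1/[S], 1/v) = (1.344, 0.1068) and (0.1912, 0.05714).
Slope = (0.1068 − 0.05714)/(1.344 − 0.1912) = 0.04310; intercept = 0.1068 − 0.04310×1.344 = 0.04890.
Vmax = 1/intercept = 20.4 μmol/min; Km = slope × Vmax = 0.04310 × 20.4 = 0.881 mM.

20.4 μmol/min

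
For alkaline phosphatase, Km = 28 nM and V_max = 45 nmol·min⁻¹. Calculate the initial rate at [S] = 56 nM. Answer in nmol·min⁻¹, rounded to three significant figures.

30.0 nmol·min⁻¹

v = Vmax·[S]/(Km + [S]) = 45 × 56 / (28 + 56)
  = 2520 / 84.00 = 30.0 nmol·min⁻¹.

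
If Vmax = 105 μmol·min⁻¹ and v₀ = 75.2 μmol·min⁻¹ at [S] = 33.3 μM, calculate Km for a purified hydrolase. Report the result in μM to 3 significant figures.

From v = Vmax[S]/(Km+[S]), Km = [S](Vmax − v)/v.
Km = 33.3 × (105 − 75.2) / 75.2 = 992.3/75.2 = 13.2 μM.

13.2 μM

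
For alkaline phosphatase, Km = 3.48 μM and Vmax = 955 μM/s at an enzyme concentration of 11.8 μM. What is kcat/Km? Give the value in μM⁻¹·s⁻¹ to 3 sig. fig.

23.3 μM⁻¹·s⁻¹

kcat = Vmax/[E]total = 955/11.8 = 80.9 s⁻¹.
kcat/Km = 80.9/3.48 = 23.3 μM⁻¹·s⁻¹.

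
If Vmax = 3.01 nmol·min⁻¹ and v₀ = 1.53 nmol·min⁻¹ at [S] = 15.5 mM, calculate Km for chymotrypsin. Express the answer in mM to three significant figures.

15.0 mM

v/Vmax = 1.53/3.01 = 0.5083 = [S]/(Km+[S]).
So Km + [S] = [S]/0.5083 = 30.49 mM, giving Km = 30.49 − 15.5 = 15.0 mM.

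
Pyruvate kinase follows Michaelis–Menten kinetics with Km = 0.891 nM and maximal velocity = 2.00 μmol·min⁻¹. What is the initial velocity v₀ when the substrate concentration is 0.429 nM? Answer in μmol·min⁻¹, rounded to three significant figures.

0.650 μmol·min⁻¹

[S]/(Km+[S]) = 0.429/1.320 = 0.3250, the fractional saturation.
v = 0.3250 × Vmax = 0.3250 × 2.00 = 0.650 μmol·min⁻¹.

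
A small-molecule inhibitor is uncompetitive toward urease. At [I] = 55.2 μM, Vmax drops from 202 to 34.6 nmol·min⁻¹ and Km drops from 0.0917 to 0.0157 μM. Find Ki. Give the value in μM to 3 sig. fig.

11.4 μM

Uncompetitive: Vmax,app = Vmax/α (and Km,app = Km/α) with α = 1 + [I]/Ki.
α = Vmax/Vmax,app = 202/34.6 = 5.838.
Ki = [I]/(α − 1) = 55.2/4.838 = 11.4 μM.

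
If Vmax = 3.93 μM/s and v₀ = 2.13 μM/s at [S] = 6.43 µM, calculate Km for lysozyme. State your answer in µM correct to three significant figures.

5.43 µM

From v = Vmax[S]/(Km+[S]), Km = [S](Vmax − v)/v.
Km = 6.43 × (3.93 − 2.13) / 2.13 = 11.57/2.13 = 5.43 µM.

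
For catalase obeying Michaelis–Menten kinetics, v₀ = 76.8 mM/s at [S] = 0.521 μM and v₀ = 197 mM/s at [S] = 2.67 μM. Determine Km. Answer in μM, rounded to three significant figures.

In reciprocal form, 1/v = (Km/Vmax)·(1/[S]) + 1/Vmax. The two points give (1/[S], 1/v) = (1.919, 0.01302) and (0.3745, 0.005076).
Slope = (0.01302 − 0.005076)/(1.919 − 0.3745) = 0.005143; intercept = 0.01302 − 0.005143×1.919 = 0.003150.
Vmax = 1/intercept = 317 mM/s; Km = slope × Vmax = 0.005143 × 317 = 1.63 μM.

1.63 μM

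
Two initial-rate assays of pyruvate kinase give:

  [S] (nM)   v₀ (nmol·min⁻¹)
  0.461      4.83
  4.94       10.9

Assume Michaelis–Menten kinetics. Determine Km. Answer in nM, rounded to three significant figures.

In reciprocal form, 1/v = (Km/Vmax)·(1/[S]) + 1/Vmax. The two points give (1/[S], 1/v) = (2.169, 0.2070) and (0.2024, 0.09174).
Slope = (0.2070 − 0.09174)/(2.169 − 0.2024) = 0.05862; intercept = 0.2070 − 0.05862×2.169 = 0.07988.
Vmax = 1/intercept = 12.5 nmol·min⁻¹; Km = slope × Vmax = 0.05862 × 12.5 = 0.734 nM.

0.734 nM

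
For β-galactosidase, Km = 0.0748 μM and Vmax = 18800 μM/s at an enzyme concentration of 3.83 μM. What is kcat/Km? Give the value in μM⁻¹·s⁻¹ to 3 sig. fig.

65600 μM⁻¹·s⁻¹

kcat = Vmax/[E]total = 18800/3.83 = 4910 s⁻¹.
kcat/Km = 4910/0.0748 = 65600 μM⁻¹·s⁻¹.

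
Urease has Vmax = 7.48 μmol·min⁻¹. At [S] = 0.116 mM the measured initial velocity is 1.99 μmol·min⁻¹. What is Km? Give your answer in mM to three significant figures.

v/Vmax = 1.99/7.48 = 0.2660 = [S]/(Km+[S]).
So Km + [S] = [S]/0.2660 = 0.4360 mM, giving Km = 0.4360 − 0.116 = 0.320 mM.

0.320 mM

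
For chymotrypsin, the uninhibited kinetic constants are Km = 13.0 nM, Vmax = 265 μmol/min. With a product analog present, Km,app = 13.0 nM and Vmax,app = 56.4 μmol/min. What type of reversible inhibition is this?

Vmax decreases (265 → 56.4 μmol/min) while Km is unchanged — pure noncompetitive inhibition.

noncompetitive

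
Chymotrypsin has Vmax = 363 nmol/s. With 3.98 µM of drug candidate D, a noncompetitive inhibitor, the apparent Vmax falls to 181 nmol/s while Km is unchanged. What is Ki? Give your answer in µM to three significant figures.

3.96 µM

Noncompetitive: Vmax,app = Vmax/α with α = 1 + [I]/Ki.
α = Vmax/Vmax,app = 363/181 = 2.006.
Ki = [I]/(α − 1) = 3.98/1.006 = 3.96 µM.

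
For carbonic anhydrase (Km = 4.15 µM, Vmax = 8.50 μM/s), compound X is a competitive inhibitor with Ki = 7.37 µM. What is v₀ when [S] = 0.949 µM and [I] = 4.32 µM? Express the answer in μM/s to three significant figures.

With α = 1 + [I]/Ki = 1 + 4.32/7.37 = 1.586, the competitive rate law is v = Vmax[S] / (αKm + [S]).
v = 8.50×0.949 / (1.586×4.15 + 0.949) = 8.066/7.532 = 1.07 μM/s.

1.07 μM/s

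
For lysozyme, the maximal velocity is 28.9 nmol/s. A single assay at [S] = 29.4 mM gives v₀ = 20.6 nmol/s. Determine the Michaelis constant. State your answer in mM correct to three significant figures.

From v = Vmax[S]/(Km+[S]), Km = [S](Vmax − v)/v.
Km = 29.4 × (28.9 − 20.6) / 20.6 = 244.0/20.6 = 11.8 mM.

11.8 mM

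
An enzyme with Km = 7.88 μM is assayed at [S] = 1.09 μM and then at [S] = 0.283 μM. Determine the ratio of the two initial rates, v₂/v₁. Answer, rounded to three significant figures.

Since Vmax cancels, v₂/v₁ = [S]₂(Km+[S]₁) / [S]₁(Km+[S]₂).
= 0.283×(7.88+1.09) / (1.09×(7.88+0.283)) = 2.539/8.898 = 0.285.

0.285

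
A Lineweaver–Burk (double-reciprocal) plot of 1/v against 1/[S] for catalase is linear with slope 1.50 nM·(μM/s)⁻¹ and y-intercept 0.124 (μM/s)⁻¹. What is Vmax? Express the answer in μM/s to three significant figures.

8.06 μM/s

The y-intercept of a Lineweaver–Burk plot equals 1/Vmax, so Vmax = 1/0.124 = 8.06 μM/s.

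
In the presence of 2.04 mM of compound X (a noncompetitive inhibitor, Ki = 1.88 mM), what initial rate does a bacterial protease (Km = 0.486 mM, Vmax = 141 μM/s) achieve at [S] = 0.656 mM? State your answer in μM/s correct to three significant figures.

38.8 μM/s

α = 1 + [I]/Ki = 1 + 2.04/1.88 = 2.085.
For a noncompetitive inhibitor, Vmax is reduced to Vmax/α while Km is unchanged: Km,app = 0.486 mM, Vmax,app = 67.6 μM/s.
v = Vmax,app·[S]/(Km,app + [S]) = 67.6 × 0.656/(0.486 + 0.656) = 38.8 μM/s.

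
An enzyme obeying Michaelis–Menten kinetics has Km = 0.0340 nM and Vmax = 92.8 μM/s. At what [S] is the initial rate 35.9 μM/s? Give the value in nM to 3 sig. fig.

0.0215 nM

Rearranging v = Vmax[S]/(Km+[S]) gives [S] = Km·v/(Vmax − v).
[S] = 0.0340 × 35.9 / (92.8 − 35.9) = 1.221/56.90 = 0.0215 nM.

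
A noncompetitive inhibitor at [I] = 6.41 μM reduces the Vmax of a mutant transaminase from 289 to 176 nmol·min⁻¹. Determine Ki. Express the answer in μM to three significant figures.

Noncompetitive: Vmax,app = Vmax/α with α = 1 + [I]/Ki.
α = Vmax/Vmax,app = 289/176 = 1.642.
Ki = [I]/(α − 1) = 6.41/0.6420 = 9.98 μM.

9.98 μM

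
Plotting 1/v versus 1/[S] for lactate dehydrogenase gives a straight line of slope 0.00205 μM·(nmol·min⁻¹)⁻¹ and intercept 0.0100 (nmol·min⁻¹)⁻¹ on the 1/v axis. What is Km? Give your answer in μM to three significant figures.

y-intercept = 1/Vmax ⇒ Vmax = 100 nmol·min⁻¹; slope = Km/Vmax ⇒ Km = slope × Vmax.
Km = 0.00205 × 100 = 0.205 μM.

0.205 μM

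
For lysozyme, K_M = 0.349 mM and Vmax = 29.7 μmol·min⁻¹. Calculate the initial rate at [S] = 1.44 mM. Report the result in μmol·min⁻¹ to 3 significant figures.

23.9 μmol·min⁻¹

[S]/(Km+[S]) = 1.44/1.789 = 0.8049, the fractional saturation.
v = 0.8049 × Vmax = 0.8049 × 29.7 = 23.9 μmol·min⁻¹.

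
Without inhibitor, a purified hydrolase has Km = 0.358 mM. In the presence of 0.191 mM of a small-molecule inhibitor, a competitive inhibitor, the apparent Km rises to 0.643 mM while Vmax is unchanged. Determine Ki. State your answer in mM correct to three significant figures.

Competitive: Km,app = α·Km with α = 1 + [I]/Ki.
α = Km,app/Km = 0.643/0.358 = 1.796.
Since α = 1 + [I]/Ki, [I]/Ki = 1.796 − 1 = 0.7961 and Ki = 0.191/0.7961 = 0.240 mM.

0.240 mM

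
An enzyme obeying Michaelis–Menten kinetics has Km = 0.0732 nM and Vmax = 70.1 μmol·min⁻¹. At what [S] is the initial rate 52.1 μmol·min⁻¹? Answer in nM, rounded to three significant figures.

Rearranging v = Vmax[S]/(Km+[S]) gives [S] = Km·v/(Vmax − v).
[S] = 0.0732 × 52.1 / (70.1 − 52.1) = 3.814/18.00 = 0.212 nM.

0.212 nM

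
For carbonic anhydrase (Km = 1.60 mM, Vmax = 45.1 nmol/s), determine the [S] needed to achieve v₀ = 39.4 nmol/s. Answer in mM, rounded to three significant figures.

Rearranging v = Vmax[S]/(Km+[S]) gives [S] = Km·v/(Vmax − v).
[S] = 1.60 × 39.4 / (45.1 − 39.4) = 63.04/5.700 = 11.1 mM.

11.1 mM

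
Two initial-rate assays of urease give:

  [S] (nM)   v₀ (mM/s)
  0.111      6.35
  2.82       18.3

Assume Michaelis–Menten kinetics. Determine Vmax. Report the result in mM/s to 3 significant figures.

19.8 mM/s

From v = Vmax[S]/(Km+[S]), each point gives Vmax = v(Km+[S])/[S].
Equating: 6.35(Km+0.111)/0.111 = 18.3(Km+2.82)/2.82.
57.21·Km + 6.35 = 6.489·Km + 18.3, so (57.21 − 6.489)·Km = 18.3 − 6.35.
Km = 11.95/50.72 = 0.236 nM; then Vmax = 6.35(0.236+0.111)/0.111 = 19.8 mM/s.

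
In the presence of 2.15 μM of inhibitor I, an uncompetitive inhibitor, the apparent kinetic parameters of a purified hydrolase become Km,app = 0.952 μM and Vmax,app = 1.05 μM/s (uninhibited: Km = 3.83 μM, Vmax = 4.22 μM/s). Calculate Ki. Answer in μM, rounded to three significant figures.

Uncompetitive: Vmax,app = Vmax/α (and Km,app = Km/α) with α = 1 + [I]/Ki.
α = Vmax/Vmax,app = 4.22/1.05 = 4.019.
Since α = 1 + [I]/Ki, [I]/Ki = 4.019 − 1 = 3.019 and Ki = 2.15/3.019 = 0.712 μM.

0.712 μM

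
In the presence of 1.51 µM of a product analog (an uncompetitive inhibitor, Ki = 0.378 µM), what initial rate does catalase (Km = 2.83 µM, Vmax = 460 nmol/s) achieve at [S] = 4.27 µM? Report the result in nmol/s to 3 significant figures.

81.3 nmol/s

α = 1 + [I]/Ki = 1 + 1.51/0.378 = 4.995.
For an uncompetitive inhibitor, both parameters are divided by α, giving Vmax/α and Km/α: Km,app = 0.567 µM, Vmax,app = 92.1 nmol/s.
v = Vmax,app·[S]/(Km,app + [S]) = 92.1 × 4.27/(0.567 + 4.27) = 81.3 nmol/s.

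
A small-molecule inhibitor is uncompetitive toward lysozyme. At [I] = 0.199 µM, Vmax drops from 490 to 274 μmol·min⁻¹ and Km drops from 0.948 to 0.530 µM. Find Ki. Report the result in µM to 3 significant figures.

0.252 µM

Uncompetitive: Vmax,app = Vmax/α (and Km,app = Km/α) with α = 1 + [I]/Ki.
α = Vmax/Vmax,app = 490/274 = 1.788.
Since α = 1 + [I]/Ki, [I]/Ki = 1.788 − 1 = 0.7883 and Ki = 0.199/0.7883 = 0.252 µM.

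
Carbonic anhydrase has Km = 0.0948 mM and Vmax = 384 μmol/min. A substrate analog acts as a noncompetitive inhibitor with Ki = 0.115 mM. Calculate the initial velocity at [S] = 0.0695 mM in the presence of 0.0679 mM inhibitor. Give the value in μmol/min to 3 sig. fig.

With α = 1 + [I]/Ki = 1 + 0.0679/0.115 = 1.590, the noncompetitive rate law is v = (Vmax/α)·[S] / (Km + [S]).
v = (384/1.590)×0.0695 / (0.0948 + 0.0695) = 16.78/0.1643 = 102 μmol/min.

102 μmol/min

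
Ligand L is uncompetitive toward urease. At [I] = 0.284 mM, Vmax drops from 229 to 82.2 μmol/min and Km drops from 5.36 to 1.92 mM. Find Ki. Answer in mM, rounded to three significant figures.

0.159 mM

Uncompetitive: Vmax,app = Vmax/α (and Km,app = Km/α) with α = 1 + [I]/Ki.
α = Vmax/Vmax,app = 229/82.2 = 2.786.
Since α = 1 + [I]/Ki, [I]/Ki = 2.786 − 1 = 1.786 and Ki = 0.284/1.786 = 0.159 mM.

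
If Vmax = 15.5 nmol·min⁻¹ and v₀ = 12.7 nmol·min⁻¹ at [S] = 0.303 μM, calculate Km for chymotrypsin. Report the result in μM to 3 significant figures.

0.0668 μM

From v = Vmax[S]/(Km+[S]), Km = [S](Vmax − v)/v.
Km = 0.303 × (15.5 − 12.7) / 12.7 = 0.8484/12.7 = 0.0668 μM.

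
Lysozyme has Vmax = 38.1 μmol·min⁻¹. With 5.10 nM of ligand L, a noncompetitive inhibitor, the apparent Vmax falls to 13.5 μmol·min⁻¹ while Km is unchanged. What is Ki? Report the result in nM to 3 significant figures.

2.80 nM

Noncompetitive: Vmax,app = Vmax/α with α = 1 + [I]/Ki.
α = Vmax/Vmax,app = 38.1/13.5 = 2.822.
Since α = 1 + [I]/Ki, [I]/Ki = 2.822 − 1 = 1.822 and Ki = 5.10/1.822 = 2.80 nM.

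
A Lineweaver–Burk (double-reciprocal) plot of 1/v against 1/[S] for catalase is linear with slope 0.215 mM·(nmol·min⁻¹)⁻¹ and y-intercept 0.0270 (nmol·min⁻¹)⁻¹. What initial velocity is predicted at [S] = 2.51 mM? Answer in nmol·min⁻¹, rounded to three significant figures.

The y-intercept is 1/Vmax, so Vmax = 1/0.0270 = 37.0 nmol·min⁻¹.
The slope is Km/Vmax, so Km = 0.215 × 37.0 = 7.96 mM.
Then v = 37.0 × 2.51/(7.96 + 2.51) = 8.88 nmol·min⁻¹.

8.88 nmol·min⁻¹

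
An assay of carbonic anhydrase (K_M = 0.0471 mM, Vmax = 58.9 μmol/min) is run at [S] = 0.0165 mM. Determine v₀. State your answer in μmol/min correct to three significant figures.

15.3 μmol/min

[S]/(Km+[S]) = 0.0165/0.06360 = 0.2594, the fractional saturation.
v = 0.2594 × Vmax = 0.2594 × 58.9 = 15.3 μmol/min.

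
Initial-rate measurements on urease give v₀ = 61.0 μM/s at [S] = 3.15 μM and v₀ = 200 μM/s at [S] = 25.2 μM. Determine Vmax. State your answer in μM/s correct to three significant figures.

297 μM/s

From v = Vmax[S]/(Km+[S]), each point gives Vmax = v(Km+[S])/[S].
Equating: 61.0(Km+3.15)/3.15 = 200(Km+25.2)/25.2.
19.37·Km + 61.0 = 7.937·Km + 200, so (19.37 − 7.937)·Km = 200 − 61.0.
Km = 139.0/11.43 = 12.2 μM; then Vmax = 61.0(12.2+3.15)/3.15 = 297 μM/s.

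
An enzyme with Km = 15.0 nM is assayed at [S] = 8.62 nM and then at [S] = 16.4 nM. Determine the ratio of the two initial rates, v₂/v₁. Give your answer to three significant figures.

The fractional saturations are [S]/(Km+[S]) = 8.62/23.62 = 0.3649 and 16.4/31.40 = 0.5223.
v₂/v₁ is just their ratio: 0.5223/0.3649 = 1.43.

1.43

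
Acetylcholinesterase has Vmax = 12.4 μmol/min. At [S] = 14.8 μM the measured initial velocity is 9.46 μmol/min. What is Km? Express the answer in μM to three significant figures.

4.60 μM

v/Vmax = 9.46/12.4 = 0.7629 = [S]/(Km+[S]).
So Km + [S] = [S]/0.7629 = 19.40 μM, giving Km = 19.40 − 14.8 = 4.60 μM.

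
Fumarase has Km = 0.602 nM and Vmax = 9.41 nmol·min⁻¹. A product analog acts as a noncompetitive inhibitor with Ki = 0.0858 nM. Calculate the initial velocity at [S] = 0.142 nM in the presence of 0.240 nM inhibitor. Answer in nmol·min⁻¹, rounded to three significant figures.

With α = 1 + [I]/Ki = 1 + 0.240/0.0858 = 3.797, the noncompetitive rate law is v = (Vmax/α)·[S] / (Km + [S]).
v = (9.41/3.797)×0.142 / (0.602 + 0.142) = 0.3519/0.7440 = 0.473 nmol·min⁻¹.

0.473 nmol·min⁻¹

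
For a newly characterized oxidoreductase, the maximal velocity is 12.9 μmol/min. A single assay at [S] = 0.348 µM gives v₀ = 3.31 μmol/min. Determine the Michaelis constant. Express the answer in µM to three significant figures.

From v = Vmax[S]/(Km+[S]), Km = [S](Vmax − v)/v.
Km = 0.348 × (12.9 − 3.31) / 3.31 = 3.337/3.31 = 1.01 µM.

1.01 µM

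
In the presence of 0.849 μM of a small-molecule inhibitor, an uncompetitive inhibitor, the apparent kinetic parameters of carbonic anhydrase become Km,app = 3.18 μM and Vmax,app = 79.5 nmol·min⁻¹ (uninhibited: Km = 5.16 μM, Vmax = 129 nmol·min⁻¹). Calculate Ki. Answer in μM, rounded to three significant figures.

1.36 μM

Uncompetitive: Vmax,app = Vmax/α (and Km,app = Km/α) with α = 1 + [I]/Ki.
α = Vmax/Vmax,app = 129/79.5 = 1.623.
Ki = [I]/(α − 1) = 0.849/0.6226 = 1.36 μM.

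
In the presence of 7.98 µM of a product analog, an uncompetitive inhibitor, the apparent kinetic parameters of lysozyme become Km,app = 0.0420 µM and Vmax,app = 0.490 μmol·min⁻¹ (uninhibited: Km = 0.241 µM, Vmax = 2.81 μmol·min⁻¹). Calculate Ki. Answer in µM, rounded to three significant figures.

1.69 µM

Uncompetitive: Vmax,app = Vmax/α (and Km,app = Km/α) with α = 1 + [I]/Ki.
α = Vmax/Vmax,app = 2.81/0.490 = 5.735.
Since α = 1 + [I]/Ki, [I]/Ki = 5.735 − 1 = 4.735 and Ki = 7.98/4.735 = 1.69 µM.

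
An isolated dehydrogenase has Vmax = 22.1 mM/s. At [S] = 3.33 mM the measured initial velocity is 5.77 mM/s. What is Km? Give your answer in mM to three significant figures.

From v = Vmax[S]/(Km+[S]), Km = [S](Vmax − v)/v.
Km = 3.33 × (22.1 − 5.77) / 5.77 = 54.38/5.77 = 9.42 mM.

9.42 mM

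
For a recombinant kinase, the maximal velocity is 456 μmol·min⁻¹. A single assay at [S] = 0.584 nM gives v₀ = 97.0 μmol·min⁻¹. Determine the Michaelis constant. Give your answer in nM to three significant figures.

2.16 nM

From v = Vmax[S]/(Km+[S]), Km = [S](Vmax − v)/v.
Km = 0.584 × (456 − 97.0) / 97.0 = 209.7/97.0 = 2.16 nM.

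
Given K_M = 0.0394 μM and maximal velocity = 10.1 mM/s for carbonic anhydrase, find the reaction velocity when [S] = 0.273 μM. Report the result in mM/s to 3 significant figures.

8.83 mM/s

[S]/(Km+[S]) = 0.273/0.3124 = 0.8739, the fractional saturation.
v = 0.8739 × Vmax = 0.8739 × 10.1 = 8.83 mM/s.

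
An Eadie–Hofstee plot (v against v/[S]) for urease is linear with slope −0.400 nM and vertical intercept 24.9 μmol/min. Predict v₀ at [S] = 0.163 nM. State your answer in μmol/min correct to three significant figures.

In the Eadie–Hofstee form v = Vmax − Km·(v/[S]), the slope is −Km and the intercept is Vmax, so Km = 0.400 nM and Vmax = 24.9 μmol/min.
v = 24.9 × 0.163/(0.400 + 0.163) = 7.21 μmol/min.

7.21 μmol/min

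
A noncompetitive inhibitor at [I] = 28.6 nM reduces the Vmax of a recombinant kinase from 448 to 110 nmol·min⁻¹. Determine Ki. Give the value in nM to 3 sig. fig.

Noncompetitive: Vmax,app = Vmax/α with α = 1 + [I]/Ki.
α = Vmax/Vmax,app = 448/110 = 4.073.
Ki = [I]/(α − 1) = 28.6/3.073 = 9.31 nM.

9.31 nM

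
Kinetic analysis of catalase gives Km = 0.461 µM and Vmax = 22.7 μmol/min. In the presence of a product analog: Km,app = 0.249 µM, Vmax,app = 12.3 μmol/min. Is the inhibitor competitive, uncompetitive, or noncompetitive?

uncompetitive

Both Km and Vmax decrease by the same factor (~1.85-fold) — characteristic of uncompetitive inhibition.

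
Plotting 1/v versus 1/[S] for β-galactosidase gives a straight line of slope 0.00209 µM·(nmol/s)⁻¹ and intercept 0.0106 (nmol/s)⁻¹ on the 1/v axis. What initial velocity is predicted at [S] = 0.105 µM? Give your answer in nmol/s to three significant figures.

The y-intercept is 1/Vmax, so Vmax = 1/0.0106 = 94.3 nmol/s.
The slope is Km/Vmax, so Km = 0.00209 × 94.3 = 0.197 µM.
Then v = 94.3 × 0.105/(0.197 + 0.105) = 32.8 nmol/s.

32.8 nmol/s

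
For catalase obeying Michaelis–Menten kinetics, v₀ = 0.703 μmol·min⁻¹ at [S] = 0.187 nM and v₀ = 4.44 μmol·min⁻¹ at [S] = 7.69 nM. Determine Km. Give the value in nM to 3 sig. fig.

1.17 nM

From v = Vmax[S]/(Km+[S]), each point gives Vmax = v(Km+[S])/[S].
Equating: 0.703(Km+0.187)/0.187 = 4.44(Km+7.69)/7.69.
3.759·Km + 0.703 = 0.5774·Km + 4.44, so (3.759 − 0.5774)·Km = 4.44 − 0.703.
Km = 3.737/3.182 = 1.17 nM; then Vmax = 0.703(1.17+0.187)/0.187 = 5.12 μmol·min⁻¹.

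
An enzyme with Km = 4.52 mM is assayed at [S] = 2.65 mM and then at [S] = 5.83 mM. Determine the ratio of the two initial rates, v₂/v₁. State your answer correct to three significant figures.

1.52

Since Vmax cancels, v₂/v₁ = [S]₂(Km+[S]₁) / [S]₁(Km+[S]₂).
= 5.83×(4.52+2.65) / (2.65×(4.52+5.83)) = 41.80/27.43 = 1.52.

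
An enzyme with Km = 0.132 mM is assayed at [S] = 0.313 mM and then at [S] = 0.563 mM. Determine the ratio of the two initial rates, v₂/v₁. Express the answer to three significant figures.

Since Vmax cancels, v₂/v₁ = [S]₂(Km+[S]₁) / [S]₁(Km+[S]₂).
= 0.563×(0.132+0.313) / (0.313×(0.132+0.563)) = 0.2505/0.2175 = 1.15.

1.15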